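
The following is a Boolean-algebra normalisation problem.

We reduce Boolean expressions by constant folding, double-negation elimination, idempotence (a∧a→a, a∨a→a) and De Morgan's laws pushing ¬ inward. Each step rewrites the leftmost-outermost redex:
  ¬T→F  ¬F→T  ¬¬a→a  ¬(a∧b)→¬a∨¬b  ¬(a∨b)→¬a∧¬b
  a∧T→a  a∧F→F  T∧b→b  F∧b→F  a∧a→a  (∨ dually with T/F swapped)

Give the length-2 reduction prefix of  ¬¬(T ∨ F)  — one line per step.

Answer: after 2 steps: T

Derivation:
  start: ¬¬(T ∨ F)
  step 1: T ∨ F
  step 2: T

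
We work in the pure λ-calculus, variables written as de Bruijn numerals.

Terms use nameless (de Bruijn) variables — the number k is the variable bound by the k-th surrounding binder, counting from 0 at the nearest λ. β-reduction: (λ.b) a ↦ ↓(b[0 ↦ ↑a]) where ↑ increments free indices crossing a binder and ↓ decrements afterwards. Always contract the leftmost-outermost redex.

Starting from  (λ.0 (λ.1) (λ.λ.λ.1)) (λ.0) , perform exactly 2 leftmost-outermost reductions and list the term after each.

  start: (λ.0 (λ.1) (λ.λ.λ.1)) (λ.0)
  →1  (λ.0) (λ.λ.0) (λ.λ.λ.1)
  →2  (λ.λ.0) (λ.λ.λ.1)

Answer: after 2 steps: (λ.λ.0) (λ.λ.λ.1)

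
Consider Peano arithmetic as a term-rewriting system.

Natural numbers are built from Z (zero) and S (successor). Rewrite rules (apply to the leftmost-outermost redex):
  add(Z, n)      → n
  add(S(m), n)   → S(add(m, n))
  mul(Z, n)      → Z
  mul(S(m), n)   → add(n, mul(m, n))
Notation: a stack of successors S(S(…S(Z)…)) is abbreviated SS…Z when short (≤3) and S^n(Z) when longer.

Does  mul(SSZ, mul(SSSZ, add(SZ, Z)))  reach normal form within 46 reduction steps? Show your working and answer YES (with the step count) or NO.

Answer: YES — reaches normal form S^6(Z) in 43 ≤ 46 steps

Derivation:
  start: mul(SSZ, mul(SSSZ, add(SZ, Z)))
  [1] add(mul(SSSZ, add(SZ, Z)), mul(SZ, mul(SSSZ, add(SZ, Z))))
  [2] add(add(add(SZ, Z), mul(SSZ, add(SZ, Z))), mul(SZ, mul(SSSZ, add(SZ, Z))))
  [3] add(add(S(add(Z, Z)), mul(SSZ, add(SZ, Z))), mul(SZ, mul(SSSZ, add(SZ, Z))))
  [4] add(S(add(add(Z, Z), mul(SSZ, add(SZ, Z)))), mul(SZ, mul(SSSZ, add(SZ, Z))))
  [5] S(add(add(add(Z, Z), mul(SSZ, add(SZ, Z))), mul(SZ, mul(SSSZ, add(SZ, Z)))))
  [6] S(add(add(Z, mul(SSZ, add(SZ, Z))), mul(SZ, mul(SSSZ, add(SZ, Z)))))
  [7] S(add(mul(SSZ, add(SZ, Z)), mul(SZ, mul(SSSZ, add(SZ, Z)))))
  [8] S(add(add(add(SZ, Z), mul(SZ, add(SZ, Z))), mul(SZ, mul(SSSZ, add(SZ, Z)))))
  [9] S(add(add(S(add(Z, Z)), mul(SZ, add(SZ, Z))), mul(SZ, mul(SSSZ, add(SZ, Z)))))
  [10] S(add(S(add(add(Z, Z), mul(SZ, add(SZ, Z)))), mul(SZ, mul(SSSZ, add(SZ, Z)))))
  [11] S(S(add(add(add(Z, Z), mul(SZ, add(SZ, Z))), mul(SZ, mul(SSSZ, add(SZ, Z))))))
  [12] S(S(add(add(Z, mul(SZ, add(SZ, Z))), mul(SZ, mul(SSSZ, add(SZ, Z))))))
  [13] S(S(add(mul(SZ, add(SZ, Z)), mul(SZ, mul(SSSZ, add(SZ, Z))))))
  [14] S(S(add(add(add(SZ, Z), mul(Z, add(SZ, Z))), mul(SZ, mul(SSSZ, add(SZ, Z))))))
  [15] S(S(add(add(S(add(Z, Z)), mul(Z, add(SZ, Z))), mul(SZ, mul(SSSZ, add(SZ, Z))))))
  [16] S(S(add(S(add(add(Z, Z), mul(Z, add(SZ, Z)))), mul(SZ, mul(SSSZ, add(SZ, Z))))))
  [17] S(S(S(add(add(add(Z, Z), mul(Z, add(SZ, Z))), mul(SZ, mul(SSSZ, add(SZ, Z)))))))
  [18] S(S(S(add(add(Z, mul(Z, add(SZ, Z))), mul(SZ, mul(SSSZ, add(SZ, Z)))))))
  [19] S(S(S(add(mul(Z, add(SZ, Z)), mul(SZ, mul(SSSZ, add(SZ, Z)))))))
  [20] S(S(S(add(Z, mul(SZ, mul(SSSZ, add(SZ, Z)))))))
  [21] S(S(S(mul(SZ, mul(SSSZ, add(SZ, Z))))))
  [22] S(S(S(add(mul(SSSZ, add(SZ, Z)), mul(Z, mul(SSSZ, add(SZ, Z)))))))
  [23] S(S(S(add(add(add(SZ, Z), mul(SSZ, add(SZ, Z))), mul(Z, mul(SSSZ, add(SZ, Z)))))))
  [24] S(S(S(add(add(S(add(Z, Z)), mul(SSZ, add(SZ, Z))), mul(Z, mul(SSSZ, add(SZ, Z)))))))
  [25] S(S(S(add(S(add(add(Z, Z), mul(SSZ, add(SZ, Z)))), mul(Z, mul(SSSZ, add(SZ, Z)))))))
  [26] S(S(S(S(add(add(add(Z, Z), mul(SSZ, add(SZ, Z))), mul(Z, mul(SSSZ, add(SZ, Z))))))))
  [27] S(S(S(S(add(add(Z, mul(SSZ, add(SZ, Z))), mul(Z, mul(SSSZ, add(SZ, Z))))))))
  [28] S(S(S(S(add(mul(SSZ, add(SZ, Z)), mul(Z, mul(SSSZ, add(SZ, Z))))))))
  [29] S(S(S(S(add(add(add(SZ, Z), mul(SZ, add(SZ, Z))), mul(Z, mul(SSSZ, add(SZ, Z))))))))
  [30] S(S(S(S(add(add(S(add(Z, Z)), mul(SZ, add(SZ, Z))), mul(Z, mul(SSSZ, add(SZ, Z))))))))
  [31] S(S(S(S(add(S(add(add(Z, Z), mul(SZ, add(SZ, Z)))), mul(Z, mul(SSSZ, add(SZ, Z))))))))
  [32] S(S(S(S(S(add(add(add(Z, Z), mul(SZ, add(SZ, Z))), mul(Z, mul(SSSZ, add(SZ, Z)))))))))
  [33] S(S(S(S(S(add(add(Z, mul(SZ, add(SZ, Z))), mul(Z, mul(SSSZ, add(SZ, Z)))))))))
  [34] S(S(S(S(S(add(mul(SZ, add(SZ, Z)), mul(Z, mul(SSSZ, add(SZ, Z)))))))))
  [35] S(S(S(S(S(add(add(add(SZ, Z), mul(Z, add(SZ, Z))), mul(Z, mul(SSSZ, add(SZ, Z)))))))))
  [36] S(S(S(S(S(add(add(S(add(Z, Z)), mul(Z, add(SZ, Z))), mul(Z, mul(SSSZ, add(SZ, Z)))))))))
  [37] S(S(S(S(S(add(S(add(add(Z, Z), mul(Z, add(SZ, Z)))), mul(Z, mul(SSSZ, add(SZ, Z)))))))))
  [38] S(S(S(S(S(S(add(add(add(Z, Z), mul(Z, add(SZ, Z))), mul(Z, mul(SSSZ, add(SZ, Z))))))))))
  [39] S(S(S(S(S(S(add(add(Z, mul(Z, add(SZ, Z))), mul(Z, mul(SSSZ, add(SZ, Z))))))))))
  [40] S(S(S(S(S(S(add(mul(Z, add(SZ, Z)), mul(Z, mul(SSSZ, add(SZ, Z))))))))))
  [41] S(S(S(S(S(S(add(Z, mul(Z, mul(SSSZ, add(SZ, Z))))))))))
  [42] S(S(S(S(S(S(mul(Z, mul(SSSZ, add(SZ, Z)))))))))
  [43] S^6(Z)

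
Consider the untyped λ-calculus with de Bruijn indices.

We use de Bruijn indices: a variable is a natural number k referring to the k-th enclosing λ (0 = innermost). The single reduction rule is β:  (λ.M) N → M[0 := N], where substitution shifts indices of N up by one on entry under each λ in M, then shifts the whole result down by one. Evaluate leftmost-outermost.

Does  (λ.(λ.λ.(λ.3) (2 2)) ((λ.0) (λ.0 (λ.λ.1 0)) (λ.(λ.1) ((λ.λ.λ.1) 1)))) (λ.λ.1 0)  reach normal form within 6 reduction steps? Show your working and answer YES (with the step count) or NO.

  start: (λ.(λ.λ.(λ.3) (2 2)) ((λ.0) (λ.0 (λ.λ.1 0)) (λ.(λ.1) ((λ.λ.λ.1) 1)))) (λ.λ.1 0)
  →1  (λ.λ.(λ.λ.λ.1 0) ((λ.λ.1 0) (λ.λ.1 0))) ((λ.0) (λ.0 (λ.λ.1 0)) (λ.(λ.1) ((λ.λ.λ.1) (λ.λ.1 0))))
  →2  λ.(λ.λ.λ.1 0) ((λ.λ.1 0) (λ.λ.1 0))
  →3  λ.λ.λ.1 0

Answer: YES — reaches normal form λ.λ.λ.1 0 in 3 ≤ 6 steps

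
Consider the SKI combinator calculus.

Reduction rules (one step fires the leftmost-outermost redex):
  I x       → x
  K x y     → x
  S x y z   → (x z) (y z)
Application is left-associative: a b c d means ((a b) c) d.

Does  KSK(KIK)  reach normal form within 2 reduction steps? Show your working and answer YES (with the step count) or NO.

  start: KSK(KIK)
  [1] S(KIK)
  [2] SI

Answer: YES — reaches normal form SI in 2 ≤ 2 steps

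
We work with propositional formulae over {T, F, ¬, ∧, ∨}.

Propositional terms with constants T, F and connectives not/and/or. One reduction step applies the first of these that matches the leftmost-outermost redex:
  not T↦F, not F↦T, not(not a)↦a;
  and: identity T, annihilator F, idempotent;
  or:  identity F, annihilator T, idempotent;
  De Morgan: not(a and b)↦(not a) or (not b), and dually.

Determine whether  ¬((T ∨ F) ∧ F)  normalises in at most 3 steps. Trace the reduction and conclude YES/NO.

Answer: NO — after 3 steps the term is (F ∧ ¬F) ∨ ¬F, not yet normal

Working:
  start: ¬((T ∨ F) ∧ F)
  [1] ¬(T ∨ F) ∨ ¬F
  [2] (¬T ∧ ¬F) ∨ ¬F
  [3] (F ∧ ¬F) ∨ ¬F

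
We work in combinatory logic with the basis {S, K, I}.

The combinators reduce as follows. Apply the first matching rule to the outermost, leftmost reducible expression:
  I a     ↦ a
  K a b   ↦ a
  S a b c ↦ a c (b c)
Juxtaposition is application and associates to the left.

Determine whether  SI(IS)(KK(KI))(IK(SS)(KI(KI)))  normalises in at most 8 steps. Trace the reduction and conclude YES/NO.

Answer: YES — reaches normal form SK in 6 ≤ 8 steps

Working:
  start: SI(IS)(KK(KI))(IK(SS)(KI(KI)))
  [1] I(KK(KI))(IS(KK(KI)))(IK(SS)(KI(KI)))
  [2] KK(KI)(IS(KK(KI)))(IK(SS)(KI(KI)))
  [3] K(IS(KK(KI)))(IK(SS)(KI(KI)))
  [4] IS(KK(KI))
  [5] S(KK(KI))
  [6] SK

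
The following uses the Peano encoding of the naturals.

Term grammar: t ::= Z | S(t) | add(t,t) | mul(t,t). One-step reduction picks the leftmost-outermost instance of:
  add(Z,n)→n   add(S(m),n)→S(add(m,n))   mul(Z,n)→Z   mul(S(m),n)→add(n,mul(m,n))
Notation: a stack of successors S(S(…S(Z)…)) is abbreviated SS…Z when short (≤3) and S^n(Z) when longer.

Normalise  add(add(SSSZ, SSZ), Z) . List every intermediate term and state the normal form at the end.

  start: add(add(SSSZ, SSZ), Z)
  →1  add(S(add(SSZ, SSZ)), Z)
  →2  S(add(add(SSZ, SSZ), Z))
  →3  S(add(S(add(SZ, SSZ)), Z))
  →4  S(S(add(add(SZ, SSZ), Z)))
  →5  S(S(add(S(add(Z, SSZ)), Z)))
  →6  S(S(S(add(add(Z, SSZ), Z))))
  →7  S(S(S(add(SSZ, Z))))
  →8  S(S(S(S(add(SZ, Z)))))
  →9  S(S(S(S(S(add(Z, Z))))))
  →10  S^5(Z)

Answer: normal form = S^5(Z)  (in 10 steps)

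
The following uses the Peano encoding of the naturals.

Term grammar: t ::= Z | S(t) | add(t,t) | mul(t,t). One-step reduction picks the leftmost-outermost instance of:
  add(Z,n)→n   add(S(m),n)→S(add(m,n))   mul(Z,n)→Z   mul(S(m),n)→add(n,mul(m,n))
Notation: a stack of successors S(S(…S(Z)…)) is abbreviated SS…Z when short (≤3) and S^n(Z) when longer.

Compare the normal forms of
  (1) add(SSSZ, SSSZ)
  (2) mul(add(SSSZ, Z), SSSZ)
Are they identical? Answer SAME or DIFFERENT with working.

Term A:
  start: add(SSSZ, SSSZ)
  →1  S(add(SSZ, SSSZ))
  →2  S(S(add(SZ, SSSZ)))
  →3  S(S(S(add(Z, SSSZ))))
  →4  S^6(Z)

Term B:
  start: mul(add(SSSZ, Z), SSSZ)
  →1  mul(S(add(SSZ, Z)), SSSZ)
  →2  add(SSSZ, mul(add(SSZ, Z), SSSZ))
  →3  S(add(SSZ, mul(add(SSZ, Z), SSSZ)))
  →4  S(S(add(SZ, mul(add(SSZ, Z), SSSZ))))
  →5  S(S(S(add(Z, mul(add(SSZ, Z), SSSZ)))))
  →6  S(S(S(mul(add(SSZ, Z), SSSZ))))
  →7  S(S(S(mul(S(add(SZ, Z)), SSSZ))))
  →8  S(S(S(add(SSSZ, mul(add(SZ, Z), SSSZ)))))
  →9  S(S(S(S(add(SSZ, mul(add(SZ, Z), SSSZ))))))
  →10  S(S(S(S(S(add(SZ, mul(add(SZ, Z), SSSZ)))))))
  →11  S(S(S(S(S(S(add(Z, mul(add(SZ, Z), SSSZ))))))))
  →12  S(S(S(S(S(S(mul(add(SZ, Z), SSSZ)))))))
  →13  S(S(S(S(S(S(mul(S(add(Z, Z)), SSSZ)))))))
  →14  S(S(S(S(S(S(add(SSSZ, mul(add(Z, Z), SSSZ))))))))
  →15  S(S(S(S(S(S(S(add(SSZ, mul(add(Z, Z), SSSZ)))))))))
  →16  S(S(S(S(S(S(S(S(add(SZ, mul(add(Z, Z), SSSZ))))))))))
  →17  S(S(S(S(S(S(S(S(S(add(Z, mul(add(Z, Z), SSSZ)))))))))))
  →18  S(S(S(S(S(S(S(S(S(mul(add(Z, Z), SSSZ))))))))))
  →19  S(S(S(S(S(S(S(S(S(mul(Z, SSSZ))))))))))
  →20  S^9(Z)

Answer: DIFFERENT — A ⇓ S^6(Z), B ⇓ S^9(Z)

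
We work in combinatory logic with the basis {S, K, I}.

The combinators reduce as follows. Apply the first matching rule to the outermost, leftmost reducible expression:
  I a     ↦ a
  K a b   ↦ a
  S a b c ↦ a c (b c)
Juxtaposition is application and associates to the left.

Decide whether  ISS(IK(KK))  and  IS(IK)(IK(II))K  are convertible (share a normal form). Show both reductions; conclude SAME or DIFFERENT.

Answer: DIFFERENT — A ⇓ SS(K(KK)), B ⇓ K

Derivation:
Term A:
  start: ISS(IK(KK))
  →1  SS(IK(KK))
  →2  SS(K(KK))

Term B:
  start: IS(IK)(IK(II))K
  →1  S(IK)(IK(II))K
  →2  IKK(IK(II)K)
  →3  KK(IK(II)K)
  →4  K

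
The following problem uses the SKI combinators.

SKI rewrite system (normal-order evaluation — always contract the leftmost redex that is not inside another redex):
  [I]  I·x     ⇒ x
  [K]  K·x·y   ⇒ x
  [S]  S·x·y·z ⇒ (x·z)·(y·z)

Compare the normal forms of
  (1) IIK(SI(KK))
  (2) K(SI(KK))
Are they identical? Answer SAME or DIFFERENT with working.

Answer: SAME — A ⇓ K(SI(KK)), B ⇓ K(SI(KK))

Reduction:
Term A:
  start: IIK(SI(KK))
  step 1: IK(SI(KK))
  step 2: K(SI(KK))

Term B:
  start: K(SI(KK))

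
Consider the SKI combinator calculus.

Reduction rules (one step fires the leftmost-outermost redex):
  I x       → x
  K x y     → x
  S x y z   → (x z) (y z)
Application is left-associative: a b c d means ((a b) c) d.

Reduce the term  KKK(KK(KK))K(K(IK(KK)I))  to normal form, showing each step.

Answer: normal form = K(K(KK))  (in 5 steps)

Derivation:
  start: KKK(KK(KK))K(K(IK(KK)I))
  →1  K(KK(KK))K(K(IK(KK)I))
  →2  KK(KK)(K(IK(KK)I))
  →3  K(K(IK(KK)I))
  →4  K(K(K(KK)I))
  →5  K(K(KK))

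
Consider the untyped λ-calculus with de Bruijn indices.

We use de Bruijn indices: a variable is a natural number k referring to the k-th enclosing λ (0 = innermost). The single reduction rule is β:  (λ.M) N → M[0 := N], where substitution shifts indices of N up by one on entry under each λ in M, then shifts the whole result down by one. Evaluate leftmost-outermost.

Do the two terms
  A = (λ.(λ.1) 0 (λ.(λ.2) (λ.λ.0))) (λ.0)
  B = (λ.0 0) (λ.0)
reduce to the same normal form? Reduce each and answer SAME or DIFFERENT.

Answer: DIFFERENT — A ⇓ λ.λ.0, B ⇓ λ.0

Derivation:
Term A:
  start: (λ.(λ.1) 0 (λ.(λ.2) (λ.λ.0))) (λ.0)
  [1] (λ.λ.0) (λ.0) (λ.(λ.λ.0) (λ.λ.0))
  [2] (λ.0) (λ.(λ.λ.0) (λ.λ.0))
  [3] λ.(λ.λ.0) (λ.λ.0)
  [4] λ.λ.0

Term B:
  start: (λ.0 0) (λ.0)
  [1] (λ.0) (λ.0)
  [2] λ.0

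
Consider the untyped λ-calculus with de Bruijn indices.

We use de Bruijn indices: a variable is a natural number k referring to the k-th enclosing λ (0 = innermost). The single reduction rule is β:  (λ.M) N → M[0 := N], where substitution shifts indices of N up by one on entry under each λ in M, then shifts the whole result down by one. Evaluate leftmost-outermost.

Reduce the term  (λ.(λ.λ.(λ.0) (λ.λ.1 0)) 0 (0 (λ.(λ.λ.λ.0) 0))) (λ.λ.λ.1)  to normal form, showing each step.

  start: (λ.(λ.λ.(λ.0) (λ.λ.1 0)) 0 (0 (λ.(λ.λ.λ.0) 0))) (λ.λ.λ.1)
  →1  (λ.λ.(λ.0) (λ.λ.1 0)) (λ.λ.λ.1) ((λ.λ.λ.1) (λ.(λ.λ.λ.0) 0))
  →2  (λ.(λ.0) (λ.λ.1 0)) ((λ.λ.λ.1) (λ.(λ.λ.λ.0) 0))
  →3  (λ.0) (λ.λ.1 0)
  →4  λ.λ.1 0

Answer: normal form = λ.λ.1 0  (in 4 steps)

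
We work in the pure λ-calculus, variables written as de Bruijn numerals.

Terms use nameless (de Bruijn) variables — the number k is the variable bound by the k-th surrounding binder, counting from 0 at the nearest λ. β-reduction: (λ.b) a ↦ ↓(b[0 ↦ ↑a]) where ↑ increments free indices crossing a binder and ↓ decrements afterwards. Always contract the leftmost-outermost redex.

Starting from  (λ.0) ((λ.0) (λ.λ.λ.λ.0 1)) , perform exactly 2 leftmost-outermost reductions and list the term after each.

  start: (λ.0) ((λ.0) (λ.λ.λ.λ.0 1))
  →1  (λ.0) (λ.λ.λ.λ.0 1)
  →2  λ.λ.λ.λ.0 1

Answer: after 2 steps: λ.λ.λ.λ.0 1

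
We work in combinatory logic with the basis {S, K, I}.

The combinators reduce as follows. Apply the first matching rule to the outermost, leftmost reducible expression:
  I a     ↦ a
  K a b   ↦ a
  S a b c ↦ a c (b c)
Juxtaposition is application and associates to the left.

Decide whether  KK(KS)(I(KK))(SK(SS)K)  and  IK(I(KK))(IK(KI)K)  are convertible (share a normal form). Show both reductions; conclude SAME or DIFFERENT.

Answer: SAME — A ⇓ KK, B ⇓ KK

Derivation:
Term A:
  start: KK(KS)(I(KK))(SK(SS)K)
  →1  K(I(KK))(SK(SS)K)
  →2  I(KK)
  →3  KK

Term B:
  start: IK(I(KK))(IK(KI)K)
  →1  K(I(KK))(IK(KI)K)
  →2  I(KK)
  →3  KK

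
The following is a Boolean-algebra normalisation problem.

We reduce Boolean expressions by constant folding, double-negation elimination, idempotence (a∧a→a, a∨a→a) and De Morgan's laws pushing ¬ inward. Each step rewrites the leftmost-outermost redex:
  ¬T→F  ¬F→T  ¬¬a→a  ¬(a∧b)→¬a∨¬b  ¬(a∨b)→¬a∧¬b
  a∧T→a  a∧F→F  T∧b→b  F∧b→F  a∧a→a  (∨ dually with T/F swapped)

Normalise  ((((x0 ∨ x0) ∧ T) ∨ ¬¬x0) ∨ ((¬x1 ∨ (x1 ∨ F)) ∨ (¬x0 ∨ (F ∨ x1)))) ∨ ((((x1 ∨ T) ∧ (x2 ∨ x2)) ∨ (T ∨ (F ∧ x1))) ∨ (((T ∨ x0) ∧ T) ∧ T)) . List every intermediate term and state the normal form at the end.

  start: ((((x0 ∨ x0) ∧ T) ∨ ¬¬x0) ∨ ((¬x1 ∨ (x1 ∨ F)) ∨ (¬x0 ∨ (F ∨ x1)))) ∨ ((((x1 ∨ T) ∧ (x2 ∨ x2)) ∨ (T ∨ (F ∧ x1))) ∨ (((T ∨ x0) ∧ T) ∧ T))
  [1] (((x0 ∨ x0) ∨ ¬¬x0) ∨ ((¬x1 ∨ (x1 ∨ F)) ∨ (¬x0 ∨ (F ∨ x1)))) ∨ ((((x1 ∨ T) ∧ (x2 ∨ x2)) ∨ (T ∨ (F ∧ x1))) ∨ (((T ∨ x0) ∧ T) ∧ T))
  [2] ((x0 ∨ ¬¬x0) ∨ ((¬x1 ∨ (x1 ∨ F)) ∨ (¬x0 ∨ (F ∨ x1)))) ∨ ((((x1 ∨ T) ∧ (x2 ∨ x2)) ∨ (T ∨ (F ∧ x1))) ∨ (((T ∨ x0) ∧ T) ∧ T))
  [3] ((x0 ∨ x0) ∨ ((¬x1 ∨ (x1 ∨ F)) ∨ (¬x0 ∨ (F ∨ x1)))) ∨ ((((x1 ∨ T) ∧ (x2 ∨ x2)) ∨ (T ∨ (F ∧ x1))) ∨ (((T ∨ x0) ∧ T) ∧ T))
  [4] (x0 ∨ ((¬x1 ∨ (x1 ∨ F)) ∨ (¬x0 ∨ (F ∨ x1)))) ∨ ((((x1 ∨ T) ∧ (x2 ∨ x2)) ∨ (T ∨ (F ∧ x1))) ∨ (((T ∨ x0) ∧ T) ∧ T))
  [5] (x0 ∨ ((¬x1 ∨ x1) ∨ (¬x0 ∨ (F ∨ x1)))) ∨ ((((x1 ∨ T) ∧ (x2 ∨ x2)) ∨ (T ∨ (F ∧ x1))) ∨ (((T ∨ x0) ∧ T) ∧ T))
  [6] (x0 ∨ ((¬x1 ∨ x1) ∨ (¬x0 ∨ x1))) ∨ ((((x1 ∨ T) ∧ (x2 ∨ x2)) ∨ (T ∨ (F ∧ x1))) ∨ (((T ∨ x0) ∧ T) ∧ T))
  [7] (x0 ∨ ((¬x1 ∨ x1) ∨ (¬x0 ∨ x1))) ∨ (((T ∧ (x2 ∨ x2)) ∨ (T ∨ (F ∧ x1))) ∨ (((T ∨ x0) ∧ T) ∧ T))
  [8] (x0 ∨ ((¬x1 ∨ x1) ∨ (¬x0 ∨ x1))) ∨ (((x2 ∨ x2) ∨ (T ∨ (F ∧ x1))) ∨ (((T ∨ x0) ∧ T) ∧ T))
  [9] (x0 ∨ ((¬x1 ∨ x1) ∨ (¬x0 ∨ x1))) ∨ ((x2 ∨ (T ∨ (F ∧ x1))) ∨ (((T ∨ x0) ∧ T) ∧ T))
  [10] (x0 ∨ ((¬x1 ∨ x1) ∨ (¬x0 ∨ x1))) ∨ ((x2 ∨ T) ∨ (((T ∨ x0) ∧ T) ∧ T))
  [11] (x0 ∨ ((¬x1 ∨ x1) ∨ (¬x0 ∨ x1))) ∨ (T ∨ (((T ∨ x0) ∧ T) ∧ T))
  [12] (x0 ∨ ((¬x1 ∨ x1) ∨ (¬x0 ∨ x1))) ∨ T
  [13] T

Answer: normal form = T  (in 13 steps)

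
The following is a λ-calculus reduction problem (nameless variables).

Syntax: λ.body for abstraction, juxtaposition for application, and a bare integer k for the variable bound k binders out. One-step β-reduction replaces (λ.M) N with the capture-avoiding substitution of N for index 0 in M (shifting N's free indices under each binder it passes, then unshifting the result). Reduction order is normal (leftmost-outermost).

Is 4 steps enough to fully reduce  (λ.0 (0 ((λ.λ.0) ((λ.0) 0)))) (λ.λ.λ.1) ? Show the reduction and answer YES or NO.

Answer: YES — reaches normal form λ.λ.1 in 2 ≤ 4 steps

Working:
  start: (λ.0 (0 ((λ.λ.0) ((λ.0) 0)))) (λ.λ.λ.1)
  →1  (λ.λ.λ.1) ((λ.λ.λ.1) ((λ.λ.0) ((λ.0) (λ.λ.λ.1))))
  →2  λ.λ.1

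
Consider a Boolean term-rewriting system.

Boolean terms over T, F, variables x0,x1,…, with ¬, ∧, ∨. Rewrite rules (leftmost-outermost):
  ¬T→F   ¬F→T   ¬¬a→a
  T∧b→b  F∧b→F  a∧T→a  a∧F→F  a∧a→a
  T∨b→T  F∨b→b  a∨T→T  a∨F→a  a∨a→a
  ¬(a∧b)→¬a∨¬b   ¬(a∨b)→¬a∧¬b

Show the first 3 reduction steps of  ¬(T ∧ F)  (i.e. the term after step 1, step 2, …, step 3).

  start: ¬(T ∧ F)
  →1  ¬T ∨ ¬F
  →2  F ∨ ¬F
  →3  ¬F

Answer: after 3 steps: ¬F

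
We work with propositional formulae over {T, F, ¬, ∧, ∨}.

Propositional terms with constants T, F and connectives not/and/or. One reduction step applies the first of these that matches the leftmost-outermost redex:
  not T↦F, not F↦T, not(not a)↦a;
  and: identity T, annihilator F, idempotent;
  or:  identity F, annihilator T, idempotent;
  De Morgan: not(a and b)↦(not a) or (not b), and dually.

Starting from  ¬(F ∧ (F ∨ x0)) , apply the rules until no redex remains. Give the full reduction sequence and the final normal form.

  start: ¬(F ∧ (F ∨ x0))
  step 1: ¬F ∨ ¬(F ∨ x0)
  step 2: T ∨ ¬(F ∨ x0)
  step 3: T

Answer: normal form = T  (in 3 steps)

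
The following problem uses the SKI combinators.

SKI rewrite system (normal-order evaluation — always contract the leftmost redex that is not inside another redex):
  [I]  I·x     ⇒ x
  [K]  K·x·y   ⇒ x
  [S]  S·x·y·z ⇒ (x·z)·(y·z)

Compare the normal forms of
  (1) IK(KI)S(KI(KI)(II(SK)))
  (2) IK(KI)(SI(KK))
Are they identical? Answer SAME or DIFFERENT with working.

Term A:
  start: IK(KI)S(KI(KI)(II(SK)))
  [1] K(KI)S(KI(KI)(II(SK)))
  [2] KI(KI(KI)(II(SK)))
  [3] I

Term B:
  start: IK(KI)(SI(KK))
  [1] K(KI)(SI(KK))
  [2] KI

Answer: DIFFERENT — A ⇓ I, B ⇓ KI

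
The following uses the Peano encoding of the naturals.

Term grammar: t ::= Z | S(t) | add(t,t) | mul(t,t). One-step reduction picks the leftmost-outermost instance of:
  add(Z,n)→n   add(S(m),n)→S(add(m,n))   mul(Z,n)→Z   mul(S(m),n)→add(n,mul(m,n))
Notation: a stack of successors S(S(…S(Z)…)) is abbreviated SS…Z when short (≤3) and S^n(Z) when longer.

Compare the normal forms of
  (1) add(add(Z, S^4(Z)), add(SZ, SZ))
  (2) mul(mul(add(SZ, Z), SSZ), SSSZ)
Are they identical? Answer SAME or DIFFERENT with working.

Answer: SAME — A ⇓ S^6(Z), B ⇓ S^6(Z)

Working:
Term A:
  start: add(add(Z, S^4(Z)), add(SZ, SZ))
  [1] add(S^4(Z), add(SZ, SZ))
  [2] S(add(SSSZ, add(SZ, SZ)))
  [3] S(S(add(SSZ, add(SZ, SZ))))
  [4] S(S(S(add(SZ, add(SZ, SZ)))))
  [5] S(S(S(S(add(Z, add(SZ, SZ))))))
  [6] S(S(S(S(add(SZ, SZ)))))
  [7] S(S(S(S(S(add(Z, SZ))))))
  [8] S^6(Z)

Term B:
  start: mul(mul(add(SZ, Z), SSZ), SSSZ)
  [1] mul(mul(S(add(Z, Z)), SSZ), SSSZ)
  [2] mul(add(SSZ, mul(add(Z, Z), SSZ)), SSSZ)
  [3] mul(S(add(SZ, mul(add(Z, Z), SSZ))), SSSZ)
  [4] add(SSSZ, mul(add(SZ, mul(add(Z, Z), SSZ)), SSSZ))
  [5] S(add(SSZ, mul(add(SZ, mul(add(Z, Z), SSZ)), SSSZ)))
  [6] S(S(add(SZ, mul(add(SZ, mul(add(Z, Z), SSZ)), SSSZ))))
  [7] S(S(S(add(Z, mul(add(SZ, mul(add(Z, Z), SSZ)), SSSZ)))))
  [8] S(S(S(mul(add(SZ, mul(add(Z, Z), SSZ)), SSSZ))))
  [9] S(S(S(mul(S(add(Z, mul(add(Z, Z), SSZ))), SSSZ))))
  [10] S(S(S(add(SSSZ, mul(add(Z, mul(add(Z, Z), SSZ)), SSSZ)))))
  [11] S(S(S(S(add(SSZ, mul(add(Z, mul(add(Z, Z), SSZ)), SSSZ))))))
  [12] S(S(S(S(S(add(SZ, mul(add(Z, mul(add(Z, Z), SSZ)), SSSZ)))))))
  [13] S(S(S(S(S(S(add(Z, mul(add(Z, mul(add(Z, Z), SSZ)), SSSZ))))))))
  [14] S(S(S(S(S(S(mul(add(Z, mul(add(Z, Z), SSZ)), SSSZ)))))))
  [15] S(S(S(S(S(S(mul(mul(add(Z, Z), SSZ), SSSZ)))))))
  [16] S(S(S(S(S(S(mul(mul(Z, SSZ), SSSZ)))))))
  [17] S(S(S(S(S(S(mul(Z, SSSZ)))))))
  [18] S^6(Z)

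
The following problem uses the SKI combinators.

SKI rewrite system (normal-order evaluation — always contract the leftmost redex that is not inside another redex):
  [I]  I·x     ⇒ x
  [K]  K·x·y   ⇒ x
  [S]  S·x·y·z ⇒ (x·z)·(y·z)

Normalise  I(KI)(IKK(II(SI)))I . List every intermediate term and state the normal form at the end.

  start: I(KI)(IKK(II(SI)))I
  [1] KI(IKK(II(SI)))I
  [2] II
  [3] I

Answer: normal form = I  (in 3 steps)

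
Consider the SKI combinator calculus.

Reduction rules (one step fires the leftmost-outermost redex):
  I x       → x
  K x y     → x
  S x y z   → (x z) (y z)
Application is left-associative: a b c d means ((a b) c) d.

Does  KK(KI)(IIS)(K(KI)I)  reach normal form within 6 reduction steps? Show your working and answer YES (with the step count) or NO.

Answer: YES — reaches normal form S in 4 ≤ 6 steps

Derivation:
  start: KK(KI)(IIS)(K(KI)I)
  →1  K(IIS)(K(KI)I)
  →2  IIS
  →3  IS
  →4  S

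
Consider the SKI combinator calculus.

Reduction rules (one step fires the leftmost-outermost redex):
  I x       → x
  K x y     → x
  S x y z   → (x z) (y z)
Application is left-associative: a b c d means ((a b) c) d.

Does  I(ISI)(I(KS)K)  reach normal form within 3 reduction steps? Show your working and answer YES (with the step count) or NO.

Answer: NO — after 3 steps the term is SI(KSK), not yet normal

Working:
  start: I(ISI)(I(KS)K)
  step 1: ISI(I(KS)K)
  step 2: SI(I(KS)K)
  step 3: SI(KSK)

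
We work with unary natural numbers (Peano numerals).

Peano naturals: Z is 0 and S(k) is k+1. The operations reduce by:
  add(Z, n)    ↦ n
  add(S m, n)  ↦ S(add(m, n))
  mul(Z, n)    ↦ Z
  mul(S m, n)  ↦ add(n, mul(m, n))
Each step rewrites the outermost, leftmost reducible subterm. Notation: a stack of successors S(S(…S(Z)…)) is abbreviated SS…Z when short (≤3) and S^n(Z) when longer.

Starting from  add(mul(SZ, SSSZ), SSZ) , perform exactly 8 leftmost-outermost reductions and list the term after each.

  start: add(mul(SZ, SSSZ), SSZ)
  step 1: add(add(SSSZ, mul(Z, SSSZ)), SSZ)
  step 2: add(S(add(SSZ, mul(Z, SSSZ))), SSZ)
  step 3: S(add(add(SSZ, mul(Z, SSSZ)), SSZ))
  step 4: S(add(S(add(SZ, mul(Z, SSSZ))), SSZ))
  step 5: S(S(add(add(SZ, mul(Z, SSSZ)), SSZ)))
  step 6: S(S(add(S(add(Z, mul(Z, SSSZ))), SSZ)))
  step 7: S(S(S(add(add(Z, mul(Z, SSSZ)), SSZ))))
  step 8: S(S(S(add(mul(Z, SSSZ), SSZ))))

Answer: after 8 steps: S(S(S(add(mul(Z, SSSZ), SSZ))))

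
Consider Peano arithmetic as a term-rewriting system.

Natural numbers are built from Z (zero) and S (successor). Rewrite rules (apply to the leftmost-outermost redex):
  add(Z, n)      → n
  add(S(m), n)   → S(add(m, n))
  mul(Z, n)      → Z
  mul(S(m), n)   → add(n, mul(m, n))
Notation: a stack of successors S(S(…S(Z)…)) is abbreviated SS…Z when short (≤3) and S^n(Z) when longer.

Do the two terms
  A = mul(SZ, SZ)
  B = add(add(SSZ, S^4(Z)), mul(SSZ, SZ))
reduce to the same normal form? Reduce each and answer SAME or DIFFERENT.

Term A:
  start: mul(SZ, SZ)
  [1] add(SZ, mul(Z, SZ))
  [2] S(add(Z, mul(Z, SZ)))
  [3] S(mul(Z, SZ))
  [4] SZ

Term B:
  start: add(add(SSZ, S^4(Z)), mul(SSZ, SZ))
  [1] add(S(add(SZ, S^4(Z))), mul(SSZ, SZ))
  [2] S(add(add(SZ, S^4(Z)), mul(SSZ, SZ)))
  [3] S(add(S(add(Z, S^4(Z))), mul(SSZ, SZ)))
  [4] S(S(add(add(Z, S^4(Z)), mul(SSZ, SZ))))
  [5] S(S(add(S^4(Z), mul(SSZ, SZ))))
  [6] S(S(S(add(SSSZ, mul(SSZ, SZ)))))
  [7] S(S(S(S(add(SSZ, mul(SSZ, SZ))))))
  [8] S(S(S(S(S(add(SZ, mul(SSZ, SZ)))))))
  [9] S(S(S(S(S(S(add(Z, mul(SSZ, SZ))))))))
  [10] S(S(S(S(S(S(mul(SSZ, SZ)))))))
  [11] S(S(S(S(S(S(add(SZ, mul(SZ, SZ))))))))
  [12] S(S(S(S(S(S(S(add(Z, mul(SZ, SZ)))))))))
  [13] S(S(S(S(S(S(S(mul(SZ, SZ))))))))
  [14] S(S(S(S(S(S(S(add(SZ, mul(Z, SZ)))))))))
  [15] S(S(S(S(S(S(S(S(add(Z, mul(Z, SZ))))))))))
  [16] S(S(S(S(S(S(S(S(mul(Z, SZ)))))))))
  [17] S^8(Z)

Answer: DIFFERENT — A ⇓ SZ, B ⇓ S^8(Z)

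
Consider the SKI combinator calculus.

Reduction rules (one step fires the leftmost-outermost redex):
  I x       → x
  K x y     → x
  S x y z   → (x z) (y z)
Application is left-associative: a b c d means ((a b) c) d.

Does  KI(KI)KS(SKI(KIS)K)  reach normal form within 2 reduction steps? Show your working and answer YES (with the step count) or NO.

  start: KI(KI)KS(SKI(KIS)K)
  →1  IKS(SKI(KIS)K)
  →2  KS(SKI(KIS)K)

Answer: NO — after 2 steps the term is KS(SKI(KIS)K), not yet normal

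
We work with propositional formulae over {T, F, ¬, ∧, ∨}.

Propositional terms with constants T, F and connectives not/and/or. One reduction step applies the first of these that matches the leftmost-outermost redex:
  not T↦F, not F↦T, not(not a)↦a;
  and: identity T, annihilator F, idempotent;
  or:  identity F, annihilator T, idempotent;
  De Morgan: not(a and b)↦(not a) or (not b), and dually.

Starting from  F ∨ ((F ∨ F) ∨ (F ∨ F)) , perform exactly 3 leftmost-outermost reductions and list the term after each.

Answer: after 3 steps: F

Derivation:
  start: F ∨ ((F ∨ F) ∨ (F ∨ F))
  step 1: (F ∨ F) ∨ (F ∨ F)
  step 2: F ∨ F
  step 3: F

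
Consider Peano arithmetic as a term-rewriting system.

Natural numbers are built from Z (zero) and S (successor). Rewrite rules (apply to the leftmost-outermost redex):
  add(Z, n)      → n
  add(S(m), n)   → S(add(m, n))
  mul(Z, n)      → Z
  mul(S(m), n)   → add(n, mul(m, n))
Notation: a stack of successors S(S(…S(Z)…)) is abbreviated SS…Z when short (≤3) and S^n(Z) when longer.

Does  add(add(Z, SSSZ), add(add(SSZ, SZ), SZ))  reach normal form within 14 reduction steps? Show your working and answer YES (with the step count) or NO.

  start: add(add(Z, SSSZ), add(add(SSZ, SZ), SZ))
  step 1: add(SSSZ, add(add(SSZ, SZ), SZ))
  step 2: S(add(SSZ, add(add(SSZ, SZ), SZ)))
  step 3: S(S(add(SZ, add(add(SSZ, SZ), SZ))))
  step 4: S(S(S(add(Z, add(add(SSZ, SZ), SZ)))))
  step 5: S(S(S(add(add(SSZ, SZ), SZ))))
  step 6: S(S(S(add(S(add(SZ, SZ)), SZ))))
  step 7: S(S(S(S(add(add(SZ, SZ), SZ)))))
  step 8: S(S(S(S(add(S(add(Z, SZ)), SZ)))))
  step 9: S(S(S(S(S(add(add(Z, SZ), SZ))))))
  step 10: S(S(S(S(S(add(SZ, SZ))))))
  step 11: S(S(S(S(S(S(add(Z, SZ)))))))
  step 12: S^7(Z)

Answer: YES — reaches normal form S^7(Z) in 12 ≤ 14 steps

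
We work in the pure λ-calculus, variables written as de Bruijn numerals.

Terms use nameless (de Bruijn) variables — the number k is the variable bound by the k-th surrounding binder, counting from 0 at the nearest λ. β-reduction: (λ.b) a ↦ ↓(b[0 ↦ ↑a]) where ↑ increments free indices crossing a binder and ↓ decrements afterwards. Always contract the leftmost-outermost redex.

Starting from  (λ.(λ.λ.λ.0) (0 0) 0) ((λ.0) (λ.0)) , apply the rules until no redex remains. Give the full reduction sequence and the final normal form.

  start: (λ.(λ.λ.λ.0) (0 0) 0) ((λ.0) (λ.0))
  step 1: (λ.λ.λ.0) ((λ.0) (λ.0) ((λ.0) (λ.0))) ((λ.0) (λ.0))
  step 2: (λ.λ.0) ((λ.0) (λ.0))
  step 3: λ.0

Answer: normal form = λ.0  (in 3 steps)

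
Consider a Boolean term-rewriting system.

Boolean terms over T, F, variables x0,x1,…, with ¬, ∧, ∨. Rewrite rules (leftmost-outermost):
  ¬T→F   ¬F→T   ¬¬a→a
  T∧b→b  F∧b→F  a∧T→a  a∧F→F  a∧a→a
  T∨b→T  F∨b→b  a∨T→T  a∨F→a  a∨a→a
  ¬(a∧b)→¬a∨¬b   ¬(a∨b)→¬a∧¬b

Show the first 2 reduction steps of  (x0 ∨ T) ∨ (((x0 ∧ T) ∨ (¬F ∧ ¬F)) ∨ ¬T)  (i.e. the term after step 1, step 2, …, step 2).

  start: (x0 ∨ T) ∨ (((x0 ∧ T) ∨ (¬F ∧ ¬F)) ∨ ¬T)
  step 1: T ∨ (((x0 ∧ T) ∨ (¬F ∧ ¬F)) ∨ ¬T)
  step 2: T

Answer: after 2 steps: T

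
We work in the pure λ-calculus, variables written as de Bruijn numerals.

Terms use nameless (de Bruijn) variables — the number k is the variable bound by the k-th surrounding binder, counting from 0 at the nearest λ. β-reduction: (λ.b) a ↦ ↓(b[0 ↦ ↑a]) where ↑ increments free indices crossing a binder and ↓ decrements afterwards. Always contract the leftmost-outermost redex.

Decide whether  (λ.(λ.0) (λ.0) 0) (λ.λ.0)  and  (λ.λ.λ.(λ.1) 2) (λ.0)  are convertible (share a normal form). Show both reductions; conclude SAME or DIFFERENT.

Term A:
  start: (λ.(λ.0) (λ.0) 0) (λ.λ.0)
  →1  (λ.0) (λ.0) (λ.λ.0)
  →2  (λ.0) (λ.λ.0)
  →3  λ.λ.0

Term B:
  start: (λ.λ.λ.(λ.1) 2) (λ.0)
  →1  λ.λ.(λ.1) (λ.0)
  →2  λ.λ.0

Answer: SAME — A ⇓ λ.λ.0, B ⇓ λ.λ.0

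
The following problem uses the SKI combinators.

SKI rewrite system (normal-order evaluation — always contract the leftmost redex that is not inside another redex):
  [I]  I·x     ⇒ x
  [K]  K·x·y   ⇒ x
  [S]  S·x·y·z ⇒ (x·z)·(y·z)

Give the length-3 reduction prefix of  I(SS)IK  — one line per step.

Answer: after 3 steps: SKK

Derivation:
  start: I(SS)IK
  →1  SSIK
  →2  SK(IK)
  →3  SKK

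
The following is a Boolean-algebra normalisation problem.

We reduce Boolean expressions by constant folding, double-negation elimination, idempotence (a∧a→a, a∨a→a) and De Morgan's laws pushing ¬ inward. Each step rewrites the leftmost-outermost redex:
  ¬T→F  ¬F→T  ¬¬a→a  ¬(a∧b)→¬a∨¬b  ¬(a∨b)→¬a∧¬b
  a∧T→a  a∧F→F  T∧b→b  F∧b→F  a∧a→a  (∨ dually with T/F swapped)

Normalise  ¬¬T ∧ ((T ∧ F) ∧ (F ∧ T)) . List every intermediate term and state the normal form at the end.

Answer: normal form = F  (in 4 steps)

Derivation:
  start: ¬¬T ∧ ((T ∧ F) ∧ (F ∧ T))
  step 1: T ∧ ((T ∧ F) ∧ (F ∧ T))
  step 2: (T ∧ F) ∧ (F ∧ T)
  step 3: F ∧ (F ∧ T)
  step 4: F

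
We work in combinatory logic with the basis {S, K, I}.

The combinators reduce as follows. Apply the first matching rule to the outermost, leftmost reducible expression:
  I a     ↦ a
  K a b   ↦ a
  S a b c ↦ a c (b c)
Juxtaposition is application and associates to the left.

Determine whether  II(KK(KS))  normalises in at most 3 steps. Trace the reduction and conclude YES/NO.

  start: II(KK(KS))
  →1  I(KK(KS))
  →2  KK(KS)
  →3  K

Answer: YES — reaches normal form K in 3 ≤ 3 steps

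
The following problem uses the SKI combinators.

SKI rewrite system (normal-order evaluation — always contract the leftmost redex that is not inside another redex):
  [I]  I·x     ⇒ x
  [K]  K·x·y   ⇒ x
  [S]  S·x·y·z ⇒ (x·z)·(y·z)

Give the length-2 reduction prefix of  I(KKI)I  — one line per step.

Answer: after 2 steps: KI

Derivation:
  start: I(KKI)I
  [1] KKII
  [2] KI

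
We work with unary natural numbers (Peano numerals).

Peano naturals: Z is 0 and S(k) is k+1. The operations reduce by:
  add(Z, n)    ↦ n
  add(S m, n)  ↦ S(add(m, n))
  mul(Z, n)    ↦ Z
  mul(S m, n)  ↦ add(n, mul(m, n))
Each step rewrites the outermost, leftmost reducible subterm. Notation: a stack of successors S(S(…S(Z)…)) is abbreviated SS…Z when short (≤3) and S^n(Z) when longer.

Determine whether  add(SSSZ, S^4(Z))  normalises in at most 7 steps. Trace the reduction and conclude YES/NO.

  start: add(SSSZ, S^4(Z))
  step 1: S(add(SSZ, S^4(Z)))
  step 2: S(S(add(SZ, S^4(Z))))
  step 3: S(S(S(add(Z, S^4(Z)))))
  step 4: S^7(Z)

Answer: YES — reaches normal form S^7(Z) in 4 ≤ 7 steps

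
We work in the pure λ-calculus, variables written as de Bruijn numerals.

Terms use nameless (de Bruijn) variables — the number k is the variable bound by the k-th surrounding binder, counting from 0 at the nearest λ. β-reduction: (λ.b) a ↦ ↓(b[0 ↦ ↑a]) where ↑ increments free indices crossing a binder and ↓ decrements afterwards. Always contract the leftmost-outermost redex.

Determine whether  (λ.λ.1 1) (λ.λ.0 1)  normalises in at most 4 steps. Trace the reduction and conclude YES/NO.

  start: (λ.λ.1 1) (λ.λ.0 1)
  →1  λ.(λ.λ.0 1) (λ.λ.0 1)
  →2  λ.λ.0 (λ.λ.0 1)

Answer: YES — reaches normal form λ.λ.0 (λ.λ.0 1) in 2 ≤ 4 steps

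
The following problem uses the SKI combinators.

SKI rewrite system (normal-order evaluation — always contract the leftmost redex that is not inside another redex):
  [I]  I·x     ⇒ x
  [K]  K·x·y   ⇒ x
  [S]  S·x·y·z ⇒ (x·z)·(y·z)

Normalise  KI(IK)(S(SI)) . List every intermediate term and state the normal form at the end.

Answer: normal form = S(SI)  (in 2 steps)

Working:
  start: KI(IK)(S(SI))
  →1  I(S(SI))
  →2  S(SI)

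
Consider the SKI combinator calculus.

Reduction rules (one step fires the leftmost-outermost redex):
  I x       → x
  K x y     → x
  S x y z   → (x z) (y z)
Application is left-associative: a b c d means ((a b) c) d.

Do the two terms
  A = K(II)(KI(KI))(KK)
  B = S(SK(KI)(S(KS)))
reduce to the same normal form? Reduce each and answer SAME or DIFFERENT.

Answer: DIFFERENT — A ⇓ KK, B ⇓ S(S(KS))

Derivation:
Term A:
  start: K(II)(KI(KI))(KK)
  [1] II(KK)
  [2] I(KK)
  [3] KK

Term B:
  start: S(SK(KI)(S(KS)))
  [1] S(K(S(KS))(KI(S(KS))))
  [2] S(S(KS))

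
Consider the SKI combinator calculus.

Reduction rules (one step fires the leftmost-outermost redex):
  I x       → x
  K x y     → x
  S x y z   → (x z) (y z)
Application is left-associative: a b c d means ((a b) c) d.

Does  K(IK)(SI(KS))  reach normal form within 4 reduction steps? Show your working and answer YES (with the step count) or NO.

Answer: YES — reaches normal form K in 2 ≤ 4 steps

Reduction:
  start: K(IK)(SI(KS))
  step 1: IK
  step 2: K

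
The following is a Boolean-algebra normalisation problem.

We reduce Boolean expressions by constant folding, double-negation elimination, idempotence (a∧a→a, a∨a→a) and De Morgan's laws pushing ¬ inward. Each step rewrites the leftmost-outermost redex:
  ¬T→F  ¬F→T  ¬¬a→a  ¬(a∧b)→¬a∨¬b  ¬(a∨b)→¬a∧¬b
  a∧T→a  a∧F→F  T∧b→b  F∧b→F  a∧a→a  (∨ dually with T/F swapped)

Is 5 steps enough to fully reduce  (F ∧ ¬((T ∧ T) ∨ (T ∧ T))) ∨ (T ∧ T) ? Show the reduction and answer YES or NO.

Answer: YES — reaches normal form T in 3 ≤ 5 steps

Reduction:
  start: (F ∧ ¬((T ∧ T) ∨ (T ∧ T))) ∨ (T ∧ T)
  →1  F ∨ (T ∧ T)
  →2  T ∧ T
  →3  T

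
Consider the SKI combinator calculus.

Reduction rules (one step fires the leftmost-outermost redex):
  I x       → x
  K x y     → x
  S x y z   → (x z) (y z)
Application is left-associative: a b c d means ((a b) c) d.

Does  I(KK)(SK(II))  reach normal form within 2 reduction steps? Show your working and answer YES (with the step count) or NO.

Answer: YES — reaches normal form K in 2 ≤ 2 steps

Working:
  start: I(KK)(SK(II))
  [1] KK(SK(II))
  [2] K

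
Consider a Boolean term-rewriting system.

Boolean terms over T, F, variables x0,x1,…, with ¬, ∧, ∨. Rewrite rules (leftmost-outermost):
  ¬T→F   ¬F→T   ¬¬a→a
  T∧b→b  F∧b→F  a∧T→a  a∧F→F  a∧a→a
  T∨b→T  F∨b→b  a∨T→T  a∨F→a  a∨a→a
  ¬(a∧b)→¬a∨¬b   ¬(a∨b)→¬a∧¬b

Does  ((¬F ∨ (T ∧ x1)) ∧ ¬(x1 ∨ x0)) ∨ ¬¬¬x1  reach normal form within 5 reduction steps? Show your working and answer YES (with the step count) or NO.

Answer: YES — reaches normal form (¬x1 ∧ ¬x0) ∨ ¬x1 in 5 ≤ 5 steps

Working:
  start: ((¬F ∨ (T ∧ x1)) ∧ ¬(x1 ∨ x0)) ∨ ¬¬¬x1
  step 1: ((T ∨ (T ∧ x1)) ∧ ¬(x1 ∨ x0)) ∨ ¬¬¬x1
  step 2: (T ∧ ¬(x1 ∨ x0)) ∨ ¬¬¬x1
  step 3: ¬(x1 ∨ x0) ∨ ¬¬¬x1
  step 4: (¬x1 ∧ ¬x0) ∨ ¬¬¬x1
  step 5: (¬x1 ∧ ¬x0) ∨ ¬x1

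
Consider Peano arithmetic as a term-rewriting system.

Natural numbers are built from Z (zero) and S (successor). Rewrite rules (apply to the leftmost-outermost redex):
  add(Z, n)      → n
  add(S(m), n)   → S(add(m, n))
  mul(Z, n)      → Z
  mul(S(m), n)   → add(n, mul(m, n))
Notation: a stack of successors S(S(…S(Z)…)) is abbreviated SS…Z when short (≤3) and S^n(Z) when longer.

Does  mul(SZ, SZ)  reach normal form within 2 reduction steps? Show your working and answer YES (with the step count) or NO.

Answer: NO — after 2 steps the term is S(add(Z, mul(Z, SZ))), not yet normal

Derivation:
  start: mul(SZ, SZ)
  [1] add(SZ, mul(Z, SZ))
  [2] S(add(Z, mul(Z, SZ)))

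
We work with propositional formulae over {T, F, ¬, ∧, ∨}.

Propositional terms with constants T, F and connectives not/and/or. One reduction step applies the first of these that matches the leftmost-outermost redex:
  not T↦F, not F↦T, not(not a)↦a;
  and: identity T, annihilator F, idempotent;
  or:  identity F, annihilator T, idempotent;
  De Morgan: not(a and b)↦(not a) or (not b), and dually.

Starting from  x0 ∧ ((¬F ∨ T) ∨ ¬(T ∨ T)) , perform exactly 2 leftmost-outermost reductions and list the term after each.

  start: x0 ∧ ((¬F ∨ T) ∨ ¬(T ∨ T))
  →1  x0 ∧ (T ∨ ¬(T ∨ T))
  →2  x0 ∧ T

Answer: after 2 steps: x0 ∧ T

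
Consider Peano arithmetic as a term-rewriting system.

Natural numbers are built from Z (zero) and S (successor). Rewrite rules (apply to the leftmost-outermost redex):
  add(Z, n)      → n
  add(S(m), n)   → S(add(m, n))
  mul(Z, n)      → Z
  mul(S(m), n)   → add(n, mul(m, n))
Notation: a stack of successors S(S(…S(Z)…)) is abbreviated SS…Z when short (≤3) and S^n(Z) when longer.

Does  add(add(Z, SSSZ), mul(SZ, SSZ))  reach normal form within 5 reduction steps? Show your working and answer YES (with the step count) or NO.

Answer: NO — after 5 steps the term is S(S(S(mul(SZ, SSZ)))), not yet normal

Reduction:
  start: add(add(Z, SSSZ), mul(SZ, SSZ))
  →1  add(SSSZ, mul(SZ, SSZ))
  →2  S(add(SSZ, mul(SZ, SSZ)))
  →3  S(S(add(SZ, mul(SZ, SSZ))))
  →4  S(S(S(add(Z, mul(SZ, SSZ)))))
  →5  S(S(S(mul(SZ, SSZ))))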